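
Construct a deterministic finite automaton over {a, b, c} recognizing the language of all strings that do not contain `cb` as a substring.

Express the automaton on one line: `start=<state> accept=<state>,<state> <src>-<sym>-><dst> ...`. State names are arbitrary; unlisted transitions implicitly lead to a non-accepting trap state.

start=q0 accept=q0,q1 q0-a->q0 q0-b->q0 q0-c->q1 q1-a->q0 q1-b->q2 q1-c->q1 q2-a->q2 q2-b->q2 q2-c->q2

This is the complement of 'contains `cb`'. Use the same substring-matching states — q0 through q2 holding how much of `cb` has just been matched — but flip the accepting set: everything except the trap q2 accepts.
With 3 states:
        a   b   c  
>* q0   q0  q0  q1 
 * q1   q0  q2  q1 
   q2   q2  q2  q2 
(> = start, * = accepting)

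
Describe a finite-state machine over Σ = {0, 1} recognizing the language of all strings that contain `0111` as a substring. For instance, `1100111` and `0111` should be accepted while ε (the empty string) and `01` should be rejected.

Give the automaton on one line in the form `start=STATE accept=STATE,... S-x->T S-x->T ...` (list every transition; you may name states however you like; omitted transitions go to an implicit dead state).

Track how much of `0111` has been matched so far: state q0 is no progress, q4 is the absorbing accept state reached once `0111` has occurred. Intermediate states record partial matches; on a mismatch, fall back to the longest reusable overlap.
A 5-state machine:
        0   1  
>  q0   q1  q0 
   q1   q1  q2 
   q2   q1  q3 
   q3   q1  q4 
 * q4   q4  q4 
(> = start, * = accepting)

start=q0 accept=q4 q0-0->q1 q0-1->q0 q1-0->q1 q1-1->q2 q2-0->q1 q2-1->q3 q3-0->q1 q3-1->q4 q4-0->q4 q4-1->q4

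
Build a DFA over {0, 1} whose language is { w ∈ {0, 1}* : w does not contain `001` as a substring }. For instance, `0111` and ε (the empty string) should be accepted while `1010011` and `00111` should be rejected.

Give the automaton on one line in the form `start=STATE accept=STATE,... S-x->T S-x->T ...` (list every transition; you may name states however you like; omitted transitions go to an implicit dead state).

start=S0 accept=S0,S1,S2 S0-0->S1 S0-1->S0 S1-0->S2 S1-1->S0 S2-0->S2 S2-1->S3 S3-0->S3 S3-1->S3

Track partial matches of the forbidden pattern `001`. State S3 is a dead state reached once `001` has occurred; every other state accepts. S0 means no part of `001` is currently matched.
With 4 states:
        0   1  
>* S0   S1  S0 
 * S1   S2  S0 
 * S2   S2  S3 
   S3   S3  S3 
(> = start, * = accepting)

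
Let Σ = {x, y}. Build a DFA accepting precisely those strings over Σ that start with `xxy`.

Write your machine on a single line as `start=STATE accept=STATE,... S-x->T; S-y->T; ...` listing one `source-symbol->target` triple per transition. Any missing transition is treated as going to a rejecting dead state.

Walk along `xxy` while the input agrees: from S0 take `x` to S1, and so on. Any deviation drops to the rejecting sink S4. Once S3 is reached the prefix is confirmed and every continuation is accepted.
5 states suffice.
        x   y  
>  S0   S1  S4 
   S1   S2  S4 
   S2   S4  S3 
 * S3   S3  S3 
   S4   S4  S4 
(> = start, * = accepting)

start=S0; accept=S3; S0-x->S1; S0-y->S4; S1-x->S2; S1-y->S4; S2-x->S4; S2-y->S3; S3-x->S3; S3-y->S3; S4-x->S4; S4-y->S4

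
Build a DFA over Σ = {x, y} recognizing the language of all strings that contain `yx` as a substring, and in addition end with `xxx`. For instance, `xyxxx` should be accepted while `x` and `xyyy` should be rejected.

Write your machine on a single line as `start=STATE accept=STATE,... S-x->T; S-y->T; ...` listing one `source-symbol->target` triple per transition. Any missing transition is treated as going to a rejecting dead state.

Handle the two conditions separately and then intersect. One (3 states) tracks whether and how much of `yx` has been seen; the other (4 states) tracks how much of the suffix `xxx` has currently been matched. Each combined state is a pair, one component from each; accept when both components accept. Minimizing collapses redundant product states.
        x   y  
>  q0   q0  q1 
   q1   q2  q1 
   q2   q3  q1 
   q3   q4  q1 
 * q4   q4  q1 
(> = start, * = accepting)

start=q0; accept=q4; q0-x->q0; q0-y->q1; q1-x->q2; q1-y->q1; q2-x->q3; q2-y->q1; q3-x->q4; q3-y->q1; q4-x->q4; q4-y->q1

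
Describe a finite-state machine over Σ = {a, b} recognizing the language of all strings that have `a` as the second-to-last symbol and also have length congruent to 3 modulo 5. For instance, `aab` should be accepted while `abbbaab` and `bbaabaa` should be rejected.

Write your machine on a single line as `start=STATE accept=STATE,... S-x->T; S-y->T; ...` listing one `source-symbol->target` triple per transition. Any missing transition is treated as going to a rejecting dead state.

Run two small machines in parallel and take their product. One (7 states) tracks the last 2 symbols read; the other (5 states) tracks the input length modulo 5. Each combined state is a pair, one component from each; accept when both components accept.
          a    b  
>  q0     q1   q2 
   q1     q3   q4 
   q2     q5   q6 
   q3     q7   q8 
   q4     q9  q10 
   q5     q7   q8 
   q6     q9  q10 
 * q7    q11  q12 
 * q8    q13  q14 
   q9    q11  q12 
   q10   q13  q14 
   q11   q15  q16 
   q12   q17  q18 
   q13   q15  q16 
   q14   q17  q18 
   q15   q19  q20 
   q16   q21  q22 
   q17   q19  q20 
   q18   q21  q22 
   q19    q3   q4 
   q20    q5   q6 
   q21    q3   q4 
   q22    q5   q6 
(> = start, * = accepting)

start=q0; accept=q7,q8; q0-a->q1; q0-b->q2; q1-a->q3; q1-b->q4; q2-a->q5; q2-b->q6; q3-a->q7; q3-b->q8; q4-a->q9; q4-b->q10; q5-a->q7; q5-b->q8; q6-a->q9; q6-b->q10; q7-a->q11; q7-b->q12; q8-a->q13; q8-b->q14; q9-a->q11; q9-b->q12; q10-a->q13; q10-b->q14; q11-a->q15; q11-b->q16; q12-a->q17; q12-b->q18; q13-a->q15; q13-b->q16; q14-a->q17; q14-b->q18; q15-a->q19; q15-b->q20; q16-a->q21; q16-b->q22; q17-a->q19; q17-b->q20; q18-a->q21; q18-b->q22; q19-a->q3; q19-b->q4; q20-a->q5; q20-b->q6; q21-a->q3; q21-b->q4; q22-a->q5; q22-b->q6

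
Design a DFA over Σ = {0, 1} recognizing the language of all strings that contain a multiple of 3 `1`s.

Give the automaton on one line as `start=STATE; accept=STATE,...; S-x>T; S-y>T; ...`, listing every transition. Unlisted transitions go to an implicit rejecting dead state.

Keep the running count of `1`s modulo 3: each `1` advances along the cycle S0 → S1 → S2 → S0 while other symbols loop. Accept at S0.
A 3-state machine:
        0   1  
>* S0   S0  S1 
   S1   S1  S2 
   S2   S2  S0 
(> = start, * = accepting)

start=S0; accept=S0; S0-0>S0; S0-1>S1; S1-0>S1; S1-1>S2; S2-0>S2; S2-1>S0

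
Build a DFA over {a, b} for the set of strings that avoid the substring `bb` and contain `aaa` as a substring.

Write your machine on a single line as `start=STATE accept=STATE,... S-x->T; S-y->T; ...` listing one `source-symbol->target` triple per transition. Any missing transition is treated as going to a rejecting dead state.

start=q0; accept=q5,q6; q0-a->q1; q0-b->q2; q1-a->q3; q1-b->q2; q2-a->q1; q2-b->q4; q3-a->q5; q3-b->q2; q4-a->q4; q4-b->q4; q5-a->q5; q5-b->q6; q6-a->q5; q6-b->q4

Handle the two conditions separately and then intersect. One (3 states) tracks partial matches of the forbidden pattern `bb`; the other (4 states) tracks whether and how much of `aaa` has been seen. Each combined state is a pair, one component from each; accept when both components accept. After merging equivalent states the machine shrinks.
7 states suffice.
        a   b  
>  q0   q1  q2 
   q1   q3  q2 
   q2   q1  q4 
   q3   q5  q2 
   q4   q4  q4 
 * q5   q5  q6 
 * q6   q5  q4 
(> = start, * = accepting)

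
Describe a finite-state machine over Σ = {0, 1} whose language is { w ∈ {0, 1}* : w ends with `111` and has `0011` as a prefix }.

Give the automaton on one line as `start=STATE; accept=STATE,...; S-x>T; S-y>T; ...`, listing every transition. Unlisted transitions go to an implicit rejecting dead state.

Run two small machines in parallel and take their product. The first has 4 states tracking how much of the suffix `111` has currently been matched; the second has 6 states tracking whether the input so far still matches the prefix `0011`. A product state is a pair (one from each), accepting exactly when both do.
With 12 states:
          0    1  
>  S0     S1   S2 
   S1     S3   S2 
   S2     S4   S5 
   S3     S4   S6 
   S4     S4   S2 
   S5     S4   S7 
   S6     S4   S8 
   S7     S4   S7 
   S8     S9  S10 
   S9     S9  S11 
 * S10    S9  S10 
   S11    S9   S8 
(> = start, * = accepting)

start=S0; accept=S10; S0-0>S1; S0-1>S2; S1-0>S3; S1-1>S2; S2-0>S4; S2-1>S5; S3-0>S4; S3-1>S6; S4-0>S4; S4-1>S2; S5-0>S4; S5-1>S7; S6-0>S4; S6-1>S8; S7-0>S4; S7-1>S7; S8-0>S9; S8-1>S10; S9-0>S9; S9-1>S11; S10-0>S9; S10-1>S10; S11-0>S9; S11-1>S8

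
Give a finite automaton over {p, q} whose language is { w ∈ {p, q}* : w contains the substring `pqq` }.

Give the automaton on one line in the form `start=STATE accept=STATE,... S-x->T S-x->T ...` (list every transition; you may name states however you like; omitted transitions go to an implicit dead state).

Track how much of `pqq` has been matched so far: state S0 is no progress, S3 is the absorbing accept state reached once `pqq` has occurred. Intermediate states record partial matches; on a mismatch, fall back to the longest reusable overlap.
A 4-state machine:
        p   q  
>  S0   S1  S0 
   S1   S1  S2 
   S2   S1  S3 
 * S3   S3  S3 
(> = start, * = accepting)

start=S0 accept=S3 S0-p->S1 S0-q->S0 S1-p->S1 S1-q->S2 S2-p->S1 S2-q->S3 S3-p->S3 S3-q->S3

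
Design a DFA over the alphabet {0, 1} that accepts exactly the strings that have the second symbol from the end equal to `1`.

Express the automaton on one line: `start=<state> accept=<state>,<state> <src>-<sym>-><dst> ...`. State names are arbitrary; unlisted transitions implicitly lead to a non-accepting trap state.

start=q0 accept=q5,q6 q0-0->q1 q0-1->q2 q1-0->q3 q1-1->q4 q2-0->q5 q2-1->q6 q3-0->q3 q3-1->q4 q4-0->q5 q4-1->q6 q5-0->q3 q5-1->q4 q6-0->q5 q6-1->q6

A DFA must remember the last 2 symbols (since which symbol is second-to-last isn't known until the input ends). Use one state per possible window of the last ≤2 symbols; accept from those whose window starts with `1`.
7 states suffice.
        0   1  
>  q0   q1  q2 
   q1   q3  q4 
   q2   q5  q6 
   q3   q3  q4 
   q4   q5  q6 
 * q5   q3  q4 
 * q6   q5  q6 
(> = start, * = accepting)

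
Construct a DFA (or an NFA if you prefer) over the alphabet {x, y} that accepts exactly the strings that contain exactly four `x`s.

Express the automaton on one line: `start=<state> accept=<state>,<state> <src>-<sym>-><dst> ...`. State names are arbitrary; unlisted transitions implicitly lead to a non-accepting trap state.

Only the number of `x`s matters, and only up to 5. Make a chain A → B → C → D → E → F advanced by each `x` (with F absorbing); every other symbol self-loops. The accepting set is {E}.
6 states suffice.
       x  y 
>  A   B  A 
   B   C  B 
   C   D  C 
   D   E  D 
 * E   F  E 
   F   F  F 
(> = start, * = accepting)

start=A accept=E A-x->B A-y->A B-x->C B-y->B C-x->D C-y->C D-x->E D-y->D E-x->F E-y->E F-x->F F-y->F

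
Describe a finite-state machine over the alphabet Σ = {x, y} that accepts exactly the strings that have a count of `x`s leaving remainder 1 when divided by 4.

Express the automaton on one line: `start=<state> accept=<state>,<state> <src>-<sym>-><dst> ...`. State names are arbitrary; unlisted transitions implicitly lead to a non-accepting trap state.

start=A accept=B A-x->B A-y->A B-x->C B-y->B C-x->D C-y->C D-x->A D-y->D

The only thing that matters is how many `x`s have appeared, reduced mod 4. Use one state per residue: A for 0, …, D for 3. Reading `x` moves to the next residue; anything else stays put. B is accepting.
A 4-state machine:
       x  y 
>  A   B  A 
 * B   C  B 
   C   D  C 
   D   A  D 
(> = start, * = accepting)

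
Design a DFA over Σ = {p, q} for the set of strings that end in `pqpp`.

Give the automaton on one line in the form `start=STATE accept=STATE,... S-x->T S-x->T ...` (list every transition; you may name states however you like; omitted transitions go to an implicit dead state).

start=s0 accept=s4 s0-p->s1 s0-q->s0 s1-p->s1 s1-q->s2 s2-p->s3 s2-q->s0 s3-p->s4 s3-q->s2 s4-p->s1 s4-q->s2

Let each state record the length of the longest suffix of the input read so far that is also a prefix of `pqpp`. s1 means the last symbol is `p`; s2 means the last 2 symbols are `pq`; s3 means the last 3 symbols are `pqp`; s4 means the last 4 symbols are `pqpp`. Accept only at s4, where the string currently ends in `pqpp`.
With 5 states:
        p   q  
>  s0   s1  s0 
   s1   s1  s2 
   s2   s3  s0 
   s3   s4  s2 
 * s4   s1  s2 
(> = start, * = accepting)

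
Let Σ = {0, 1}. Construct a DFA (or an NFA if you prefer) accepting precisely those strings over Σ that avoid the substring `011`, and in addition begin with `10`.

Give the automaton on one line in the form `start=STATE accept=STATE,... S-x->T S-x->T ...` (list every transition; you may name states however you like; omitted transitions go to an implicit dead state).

start=q0 accept=q4,q7 q0-0->q1 q0-1->q2 q1-0->q1 q1-1->q3 q2-0->q4 q2-1->q5 q3-0->q1 q3-1->q6 q4-0->q4 q4-1->q7 q5-0->q1 q5-1->q5 q6-0->q6 q6-1->q6 q7-0->q4 q7-1->q8 q8-0->q8 q8-1->q8

Build one automaton per condition and run them in lockstep. The first has 4 states tracking partial matches of the forbidden pattern `011`; the second has 4 states tracking whether the input so far still matches the prefix `10`. A product state is a pair (one from each), accepting exactly when both do.
A 9-state machine:
        0   1  
>  q0   q1  q2 
   q1   q1  q3 
   q2   q4  q5 
   q3   q1  q6 
 * q4   q4  q7 
   q5   q1  q5 
   q6   q6  q6 
 * q7   q4  q8 
   q8   q8  q8 
(> = start, * = accepting)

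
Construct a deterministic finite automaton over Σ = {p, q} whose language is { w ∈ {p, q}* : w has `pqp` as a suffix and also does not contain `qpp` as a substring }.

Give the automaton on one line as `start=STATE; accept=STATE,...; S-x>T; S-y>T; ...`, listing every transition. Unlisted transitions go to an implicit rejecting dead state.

Run two small machines in parallel and take their product. One (4 states) tracks how much of the suffix `pqp` has currently been matched; the other (4 states) tracks partial matches of the forbidden pattern `qpp`. Each combined state is a pair, one component from each; accept when both components accept.
       p  q 
>  A   B  C 
   B   B  D 
   C   E  C 
   D   F  C 
   E   G  D 
 * F   G  D 
   G   G  H 
   H   I  J 
   I   G  H 
   J   G  J 
(> = start, * = accepting)

start=A; accept=F; A-p>B; A-q>C; B-p>B; B-q>D; C-p>E; C-q>C; D-p>F; D-q>C; E-p>G; E-q>D; F-p>G; F-q>D; G-p>G; G-q>H; H-p>I; H-q>J; I-p>G; I-q>H; J-p>G; J-q>J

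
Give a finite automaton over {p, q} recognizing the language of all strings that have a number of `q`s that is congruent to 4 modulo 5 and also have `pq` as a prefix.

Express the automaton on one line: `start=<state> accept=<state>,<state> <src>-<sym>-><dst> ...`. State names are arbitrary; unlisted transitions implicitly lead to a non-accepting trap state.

Handle the two conditions separately and then intersect. The first has 5 states tracking the count of `q`s modulo 5; the second has 4 states tracking whether the input so far still matches the prefix `pq`. A product state is a pair (one from each), accepting exactly when both do. Minimizing collapses redundant product states.
       p  q 
>  A   B  C 
   B   C  D 
   C   C  C 
   D   D  E 
   E   E  F 
   F   F  G 
 * G   G  H 
   H   H  D 
(> = start, * = accepting)

start=A accept=G A-p->B A-q->C B-p->C B-q->D C-p->C C-q->C D-p->D D-q->E E-p->E E-q->F F-p->F F-q->G G-p->G G-q->H H-p->H H-q->D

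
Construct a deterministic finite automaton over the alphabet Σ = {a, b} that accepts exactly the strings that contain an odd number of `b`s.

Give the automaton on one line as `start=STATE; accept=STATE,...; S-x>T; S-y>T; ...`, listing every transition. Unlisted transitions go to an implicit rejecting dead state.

Keep the running count of `b`s modulo 2: each `b` advances along the cycle s0 → s1 → s0 while other symbols loop. Accept at s1.
        a   b  
>  s0   s0  s1 
 * s1   s1  s0 
(> = start, * = accepting)

start=s0; accept=s1; s0-a>s0; s0-b>s1; s1-a>s1; s1-b>s0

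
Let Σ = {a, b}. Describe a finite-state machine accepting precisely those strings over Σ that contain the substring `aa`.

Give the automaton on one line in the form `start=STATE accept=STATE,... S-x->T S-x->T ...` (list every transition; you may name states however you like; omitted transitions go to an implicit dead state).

start=S0 accept=S2 S0-a->S1 S0-b->S0 S1-a->S2 S1-b->S0 S2-a->S2 S2-b->S2

States S0..S1 record the length of the longest prefix of `aa` that matches the current input suffix. Reaching S2 means `aa` has been seen, and we stay there forever. Accept from S2.
3 states suffice.
        a   b  
>  S0   S1  S0 
   S1   S2  S0 
 * S2   S2  S2 
(> = start, * = accepting)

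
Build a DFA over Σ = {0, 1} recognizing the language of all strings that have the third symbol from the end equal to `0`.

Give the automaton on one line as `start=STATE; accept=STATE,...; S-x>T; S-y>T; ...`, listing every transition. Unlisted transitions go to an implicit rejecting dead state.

A DFA must remember the last 3 symbols (since which symbol is third-to-last isn't known until the input ends). Use one state per possible window of the last ≤3 symbols; accept from those whose window starts with `0`.
With 15 states:
       0  1 
>  A   B  C 
   B   D  E 
   C   F  G 
   D   H  I 
   E   J  K 
   F   L  M 
   G   N  O 
 * H   H  I 
 * I   J  K 
 * J   L  M 
 * K   N  O 
   L   H  I 
   M   J  K 
   N   L  M 
   O   N  O 
(> = start, * = accepting)

start=A; accept=H,I,J,K; A-0>B; A-1>C; B-0>D; B-1>E; C-0>F; C-1>G; D-0>H; D-1>I; E-0>J; E-1>K; F-0>L; F-1>M; G-0>N; G-1>O; H-0>H; H-1>I; I-0>J; I-1>K; J-0>L; J-1>M; K-0>N; K-1>O; L-0>H; L-1>I; M-0>J; M-1>K; N-0>L; N-1>M; O-0>N; O-1>O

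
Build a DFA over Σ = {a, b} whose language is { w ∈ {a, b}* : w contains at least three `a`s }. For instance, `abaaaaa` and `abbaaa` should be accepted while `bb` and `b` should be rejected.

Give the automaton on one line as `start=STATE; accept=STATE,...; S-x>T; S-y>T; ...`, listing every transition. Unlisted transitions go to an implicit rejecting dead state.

start=q0; accept=q3,q4; q0-a>q1; q0-b>q0; q1-a>q2; q1-b>q1; q2-a>q3; q2-b>q2; q3-a>q4; q3-b>q3; q4-a>q4; q4-b>q4

Only the number of `a`s matters, and only up to 4. Make a chain q0 → q1 → q2 → q3 → q4 advanced by each `a` (with q4 absorbing); every other symbol self-loops. The accepting set is {q3, q4}.
        a   b  
>  q0   q1  q0 
   q1   q2  q1 
   q2   q3  q2 
 * q3   q4  q3 
 * q4   q4  q4 
(> = start, * = accepting)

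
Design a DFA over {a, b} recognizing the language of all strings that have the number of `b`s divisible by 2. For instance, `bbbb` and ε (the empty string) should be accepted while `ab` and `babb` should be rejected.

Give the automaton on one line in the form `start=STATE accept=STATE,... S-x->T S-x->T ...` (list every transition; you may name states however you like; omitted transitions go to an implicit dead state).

The only thing that matters is how many `b`s have appeared, reduced mod 2. Use one state per residue: q0 for 0, …, q1 for 1. Reading `b` moves to the next residue; anything else stays put. q0 is accepting.
2 states suffice.
        a   b  
>* q0   q0  q1 
   q1   q1  q0 
(> = start, * = accepting)

start=q0 accept=q0 q0-a->q0 q0-b->q1 q1-a->q1 q1-b->q0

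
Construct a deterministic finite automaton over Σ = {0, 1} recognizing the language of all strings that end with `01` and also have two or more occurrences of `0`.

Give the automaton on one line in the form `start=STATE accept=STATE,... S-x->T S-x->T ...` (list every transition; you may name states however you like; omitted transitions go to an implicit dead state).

start=S0 accept=S3 S0-0->S1 S0-1->S0 S1-0->S2 S1-1->S1 S2-0->S2 S2-1->S3 S3-0->S2 S3-1->S1

Run two small machines in parallel and take their product. The first has 3 states tracking how much of the suffix `01` has currently been matched; the second has 4 states tracking the count of `0`s, saturating at 3. A product state is a pair (one from each), accepting exactly when both do. Minimizing collapses redundant product states.
        0   1  
>  S0   S1  S0 
   S1   S2  S1 
   S2   S2  S3 
 * S3   S2  S1 
(> = start, * = accepting)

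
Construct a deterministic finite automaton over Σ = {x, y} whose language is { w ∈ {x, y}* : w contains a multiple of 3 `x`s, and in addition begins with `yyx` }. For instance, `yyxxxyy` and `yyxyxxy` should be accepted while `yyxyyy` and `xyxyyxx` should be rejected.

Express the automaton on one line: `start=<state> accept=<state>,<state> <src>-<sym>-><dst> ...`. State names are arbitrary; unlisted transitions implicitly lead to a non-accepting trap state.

start=A accept=I A-x->B A-y->C B-x->D B-y->B C-x->B C-y->E D-x->F D-y->D E-x->G E-y->F F-x->B F-y->F G-x->H G-y->G H-x->I H-y->H I-x->G I-y->I

Build one automaton per condition and run them in lockstep. The first has 3 states tracking the count of `x`s modulo 3; the second has 5 states tracking whether the input so far still matches the prefix `yyx`. A product state is a pair (one from each), accepting exactly when both do.
A 9-state machine:
       x  y 
>  A   B  C 
   B   D  B 
   C   B  E 
   D   F  D 
   E   G  F 
   F   B  F 
   G   H  G 
   H   I  H 
 * I   G  I 
(> = start, * = accepting)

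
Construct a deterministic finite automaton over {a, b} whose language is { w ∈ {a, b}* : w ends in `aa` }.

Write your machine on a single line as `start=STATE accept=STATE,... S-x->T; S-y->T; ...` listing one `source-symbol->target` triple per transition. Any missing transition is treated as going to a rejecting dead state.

Remember how much of `aa` the current input suffix matches. State s0 means no match yet; s1 means the last symbol is `a`; s2 means the last 2 symbols are `aa`. Only s2 accepts. On a mismatch, fall back to the longest proper suffix that is still a prefix of `aa`.
With 3 states:
        a   b  
>  s0   s1  s0 
   s1   s2  s0 
 * s2   s2  s0 
(> = start, * = accepting)

start=s0; accept=s2; s0-a->s1; s0-b->s0; s1-a->s2; s1-b->s0; s2-a->s2; s2-b->s0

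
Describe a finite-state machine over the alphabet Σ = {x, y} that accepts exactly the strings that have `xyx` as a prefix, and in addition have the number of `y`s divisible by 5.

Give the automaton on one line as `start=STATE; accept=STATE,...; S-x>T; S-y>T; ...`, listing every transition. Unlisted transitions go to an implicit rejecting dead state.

start=q0; accept=q8; q0-x>q1; q0-y>q2; q1-x>q2; q1-y>q3; q2-x>q2; q2-y>q2; q3-x>q4; q3-y>q2; q4-x>q4; q4-y>q5; q5-x>q5; q5-y>q6; q6-x>q6; q6-y>q7; q7-x>q7; q7-y>q8; q8-x>q8; q8-y>q4

Handle the two conditions separately and then intersect. One (5 states) tracks whether the input so far still matches the prefix `xyx`; the other (5 states) tracks the count of `y`s modulo 5. Each combined state is a pair, one component from each; accept when both components accept. Minimizing collapses redundant product states.
9 states suffice.
        x   y  
>  q0   q1  q2 
   q1   q2  q3 
   q2   q2  q2 
   q3   q4  q2 
   q4   q4  q5 
   q5   q5  q6 
   q6   q6  q7 
   q7   q7  q8 
 * q8   q8  q4 
(> = start, * = accepting)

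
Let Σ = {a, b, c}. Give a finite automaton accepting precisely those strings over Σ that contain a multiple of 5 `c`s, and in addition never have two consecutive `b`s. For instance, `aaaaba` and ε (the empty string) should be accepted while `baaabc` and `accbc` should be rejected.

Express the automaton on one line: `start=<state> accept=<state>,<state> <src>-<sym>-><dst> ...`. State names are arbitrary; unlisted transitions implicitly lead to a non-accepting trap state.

start=q0 accept=q0,q1 q0-a->q0 q0-b->q1 q0-c->q2 q1-a->q0 q1-b->q3 q1-c->q2 q2-a->q2 q2-b->q4 q2-c->q5 q3-a->q3 q3-b->q3 q3-c->q3 q4-a->q2 q4-b->q3 q4-c->q5 q5-a->q5 q5-b->q6 q5-c->q7 q6-a->q5 q6-b->q3 q6-c->q7 q7-a->q7 q7-b->q8 q7-c->q9 q8-a->q7 q8-b->q3 q8-c->q9 q9-a->q9 q9-b->q10 q9-c->q0 q10-a->q9 q10-b->q3 q10-c->q0

Run two small machines in parallel and take their product. The first has 5 states tracking the count of `c`s modulo 5; the second has 3 states tracking partial matches of the forbidden pattern `bb`. A product state is a pair (one from each), accepting exactly when both do. After merging equivalent states the machine shrinks.
          a    b    c  
>* q0     q0   q1   q2 
 * q1     q0   q3   q2 
   q2     q2   q4   q5 
   q3     q3   q3   q3 
   q4     q2   q3   q5 
   q5     q5   q6   q7 
   q6     q5   q3   q7 
   q7     q7   q8   q9 
   q8     q7   q3   q9 
   q9     q9  q10   q0 
   q10    q9   q3   q0 
(> = start, * = accepting)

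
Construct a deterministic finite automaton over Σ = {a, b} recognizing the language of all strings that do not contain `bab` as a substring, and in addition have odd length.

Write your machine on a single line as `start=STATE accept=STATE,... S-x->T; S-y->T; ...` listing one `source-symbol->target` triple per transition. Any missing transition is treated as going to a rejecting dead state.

Run two small machines in parallel and take their product. The first has 4 states tracking partial matches of the forbidden pattern `bab`; the second has 2 states tracking the input length modulo 2. A product state is a pair (one from each), accepting exactly when both do.
With 8 states:
        a   b  
>  q0   q1  q2 
 * q1   q0  q3 
 * q2   q4  q3 
   q3   q5  q2 
   q4   q1  q6 
 * q5   q0  q7 
   q6   q7  q7 
   q7   q6  q6 
(> = start, * = accepting)

start=q0; accept=q1,q2,q5; q0-a->q1; q0-b->q2; q1-a->q0; q1-b->q3; q2-a->q4; q2-b->q3; q3-a->q5; q3-b->q2; q4-a->q1; q4-b->q6; q5-a->q0; q5-b->q7; q6-a->q7; q6-b->q7; q7-a->q6; q7-b->q6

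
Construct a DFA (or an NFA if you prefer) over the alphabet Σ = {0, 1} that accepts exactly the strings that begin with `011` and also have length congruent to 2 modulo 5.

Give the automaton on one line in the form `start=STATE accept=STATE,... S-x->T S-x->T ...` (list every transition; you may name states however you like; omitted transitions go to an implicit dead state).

Run two small machines in parallel and take their product. The first has 5 states tracking whether the input so far still matches the prefix `011`; the second has 5 states tracking the input length modulo 5. A product state is a pair (one from each), accepting exactly when both do. Minimizing collapses redundant product states.
With 9 states:
       0  1 
>  A   B  C 
   B   C  D 
   C   C  C 
   D   C  E 
   E   F  F 
   F   G  G 
   G   H  H 
   H   I  I 
 * I   E  E 
(> = start, * = accepting)

start=A accept=I A-0->B A-1->C B-0->C B-1->D C-0->C C-1->C D-0->C D-1->E E-0->F E-1->F F-0->G F-1->G G-0->H G-1->H H-0->I H-1->I I-0->E I-1->E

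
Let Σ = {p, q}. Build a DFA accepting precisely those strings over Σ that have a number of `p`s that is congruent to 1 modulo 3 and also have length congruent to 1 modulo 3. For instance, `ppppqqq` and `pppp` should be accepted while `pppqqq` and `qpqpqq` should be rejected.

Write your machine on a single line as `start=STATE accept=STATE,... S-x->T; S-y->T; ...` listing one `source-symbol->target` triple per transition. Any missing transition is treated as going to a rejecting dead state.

start=s0; accept=s1; s0-p->s1; s0-q->s2; s1-p->s3; s1-q->s4; s2-p->s4; s2-q->s5; s3-p->s0; s3-q->s6; s4-p->s6; s4-q->s7; s5-p->s7; s5-q->s0; s6-p->s2; s6-q->s8; s7-p->s8; s7-q->s1; s8-p->s5; s8-q->s3

Run two small machines in parallel and take their product. One (3 states) tracks the count of `p`s modulo 3; the other (3 states) tracks the input length modulo 3. Each combined state is a pair, one component from each; accept when both components accept.
With 9 states:
        p   q  
>  s0   s1  s2 
 * s1   s3  s4 
   s2   s4  s5 
   s3   s0  s6 
   s4   s6  s7 
   s5   s7  s0 
   s6   s2  s8 
   s7   s8  s1 
   s8   s5  s3 
(> = start, * = accepting)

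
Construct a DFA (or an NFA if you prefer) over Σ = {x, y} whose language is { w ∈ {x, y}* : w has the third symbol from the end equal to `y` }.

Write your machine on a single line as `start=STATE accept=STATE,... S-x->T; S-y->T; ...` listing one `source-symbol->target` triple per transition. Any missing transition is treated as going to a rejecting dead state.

Because acceptance depends on a position counted from the end, the machine has to buffer the most recent 3 symbols. Make each state the string of the last up-to-3 symbols read; on input `x` shift the window left and append `x`. Accept when the buffered window has length 3 and begins with `y`.
With 15 states:
       x  y 
>  A   B  C 
   B   D  E 
   C   F  G 
   D   H  I 
   E   J  K 
   F   L  M 
   G   N  O 
   H   H  I 
   I   J  K 
   J   L  M 
   K   N  O 
 * L   H  I 
 * M   J  K 
 * N   L  M 
 * O   N  O 
(> = start, * = accepting)

start=A; accept=L,M,N,O; A-x->B; A-y->C; B-x->D; B-y->E; C-x->F; C-y->G; D-x->H; D-y->I; E-x->J; E-y->K; F-x->L; F-y->M; G-x->N; G-y->O; H-x->H; H-y->I; I-x->J; I-y->K; J-x->L; J-y->M; K-x->N; K-y->O; L-x->H; L-y->I; M-x->J; M-y->K; N-x->L; N-y->M; O-x->N; O-y->O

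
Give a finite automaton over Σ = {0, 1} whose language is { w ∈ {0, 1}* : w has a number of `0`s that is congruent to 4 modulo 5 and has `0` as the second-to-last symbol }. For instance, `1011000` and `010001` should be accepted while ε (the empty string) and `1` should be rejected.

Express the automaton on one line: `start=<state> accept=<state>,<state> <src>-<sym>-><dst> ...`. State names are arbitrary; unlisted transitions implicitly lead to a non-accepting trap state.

start=A accept=E,G A-0->B A-1->A B-0->C B-1->B C-0->D C-1->C D-0->E D-1->F E-0->A E-1->G F-0->H F-1->F G-0->A G-1->I H-0->A H-1->G I-0->A I-1->I

Handle the two conditions separately and then intersect. One (5 states) tracks the count of `0`s modulo 5; the other (7 states) tracks the last 2 symbols read. Each combined state is a pair, one component from each; accept when both components accept. Equivalent product states are then merged.
       0  1 
>  A   B  A 
   B   C  B 
   C   D  C 
   D   E  F 
 * E   A  G 
   F   H  F 
 * G   A  I 
   H   A  G 
   I   A  I 
(> = start, * = accepting)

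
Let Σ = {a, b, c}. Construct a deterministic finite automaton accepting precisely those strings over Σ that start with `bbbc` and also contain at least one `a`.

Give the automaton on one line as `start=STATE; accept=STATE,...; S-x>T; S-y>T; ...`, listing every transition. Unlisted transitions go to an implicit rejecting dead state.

Run two small machines in parallel and take their product. The first has 6 states tracking whether the input so far still matches the prefix `bbbc`; the second has 3 states tracking the count of `a`s, saturating at 2. A product state is a pair (one from each), accepting exactly when both do. Minimizing collapses redundant product states.
A 7-state machine:
        a   b   c  
>  q0   q1  q2  q1 
   q1   q1  q1  q1 
   q2   q1  q3  q1 
   q3   q1  q4  q1 
   q4   q1  q1  q5 
   q5   q6  q5  q5 
 * q6   q6  q6  q6 
(> = start, * = accepting)

start=q0; accept=q6; q0-a>q1; q0-b>q2; q0-c>q1; q1-a>q1; q1-b>q1; q1-c>q1; q2-a>q1; q2-b>q3; q2-c>q1; q3-a>q1; q3-b>q4; q3-c>q1; q4-a>q1; q4-b>q1; q4-c>q5; q5-a>q6; q5-b>q5; q5-c>q5; q6-a>q6; q6-b>q6; q6-c>q6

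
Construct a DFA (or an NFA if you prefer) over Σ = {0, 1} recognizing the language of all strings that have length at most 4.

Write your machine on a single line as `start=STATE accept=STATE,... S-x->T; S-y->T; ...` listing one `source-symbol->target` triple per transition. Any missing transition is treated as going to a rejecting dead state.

start=A; accept=A,B,C,D,E; A-0->B; A-1->B; B-0->C; B-1->C; C-0->D; C-1->D; D-0->E; D-1->E; E-0->F; E-1->F; F-0->F; F-1->F

We only need to distinguish lengths 0, 1, …, 4, and '>4'. Chain A → B → C → D → E → F on every symbol, with F looping. Accepting states: {A, B, C, D, E}.
With 6 states:
       0  1 
>* A   B  B 
 * B   C  C 
 * C   D  D 
 * D   E  E 
 * E   F  F 
   F   F  F 
(> = start, * = accepting)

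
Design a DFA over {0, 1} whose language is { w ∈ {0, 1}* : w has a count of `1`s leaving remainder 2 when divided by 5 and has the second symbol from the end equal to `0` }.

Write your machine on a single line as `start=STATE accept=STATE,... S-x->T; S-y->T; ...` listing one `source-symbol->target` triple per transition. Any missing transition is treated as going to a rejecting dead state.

Run two small machines in parallel and take their product. One (5 states) tracks the count of `1`s modulo 5; the other (7 states) tracks the last 2 symbols read. Each combined state is a pair, one component from each; accept when both components accept. Minimizing collapses redundant product states.
9 states suffice.
        0   1  
>  q0   q0  q1 
   q1   q2  q3 
   q2   q2  q4 
   q3   q5  q6 
 * q4   q5  q6 
   q5   q7  q6 
   q6   q6  q8 
 * q7   q7  q6 
   q8   q8  q0 
(> = start, * = accepting)

start=q0; accept=q4,q7; q0-0->q0; q0-1->q1; q1-0->q2; q1-1->q3; q2-0->q2; q2-1->q4; q3-0->q5; q3-1->q6; q4-0->q5; q4-1->q6; q5-0->q7; q5-1->q6; q6-0->q6; q6-1->q8; q7-0->q7; q7-1->q6; q8-0->q8; q8-1->q0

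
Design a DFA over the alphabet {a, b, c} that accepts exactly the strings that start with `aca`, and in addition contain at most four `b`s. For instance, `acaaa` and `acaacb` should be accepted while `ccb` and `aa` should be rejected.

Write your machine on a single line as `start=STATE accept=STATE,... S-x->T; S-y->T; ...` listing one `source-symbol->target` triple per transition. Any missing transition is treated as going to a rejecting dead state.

start=q0; accept=q4,q5,q6,q7,q8; q0-a->q1; q0-b->q2; q0-c->q2; q1-a->q2; q1-b->q2; q1-c->q3; q2-a->q2; q2-b->q2; q2-c->q2; q3-a->q4; q3-b->q2; q3-c->q2; q4-a->q4; q4-b->q5; q4-c->q4; q5-a->q5; q5-b->q6; q5-c->q5; q6-a->q6; q6-b->q7; q6-c->q6; q7-a->q7; q7-b->q8; q7-c->q7; q8-a->q8; q8-b->q2; q8-c->q8

Handle the two conditions separately and then intersect. The first has 5 states tracking whether the input so far still matches the prefix `aca`; the second has 6 states tracking the count of `b`s, saturating at 5. A product state is a pair (one from each), accepting exactly when both do. Minimizing collapses redundant product states.
A 9-state machine:
        a   b   c  
>  q0   q1  q2  q2 
   q1   q2  q2  q3 
   q2   q2  q2  q2 
   q3   q4  q2  q2 
 * q4   q4  q5  q4 
 * q5   q5  q6  q5 
 * q6   q6  q7  q6 
 * q7   q7  q8  q7 
 * q8   q8  q2  q8 
(> = start, * = accepting)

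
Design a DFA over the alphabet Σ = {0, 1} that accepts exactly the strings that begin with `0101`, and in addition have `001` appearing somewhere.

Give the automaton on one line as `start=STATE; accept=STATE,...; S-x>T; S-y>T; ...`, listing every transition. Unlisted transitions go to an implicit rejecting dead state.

Run two small machines in parallel and take their product. One (6 states) tracks whether the input so far still matches the prefix `0101`; the other (4 states) tracks whether and how much of `001` has been seen. Each combined state is a pair, one component from each; accept when both components accept. Equivalent product states are then merged.
With 9 states:
        0   1  
>  q0   q1  q2 
   q1   q2  q3 
   q2   q2  q2 
   q3   q4  q2 
   q4   q2  q5 
   q5   q6  q5 
   q6   q7  q5 
   q7   q7  q8 
 * q8   q8  q8 
(> = start, * = accepting)

start=q0; accept=q8; q0-0>q1; q0-1>q2; q1-0>q2; q1-1>q3; q2-0>q2; q2-1>q2; q3-0>q4; q3-1>q2; q4-0>q2; q4-1>q5; q5-0>q6; q5-1>q5; q6-0>q7; q6-1>q5; q7-0>q7; q7-1>q8; q8-0>q8; q8-1>q8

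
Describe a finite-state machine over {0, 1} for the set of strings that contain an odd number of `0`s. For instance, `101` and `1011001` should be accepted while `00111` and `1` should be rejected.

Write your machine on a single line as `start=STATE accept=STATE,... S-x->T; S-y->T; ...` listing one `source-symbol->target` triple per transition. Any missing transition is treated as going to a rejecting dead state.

Keep the running count of `0`s modulo 2: each `0` advances along the cycle s0 → s1 → s0 while other symbols loop. Accept at s1.
        0   1  
>  s0   s1  s0 
 * s1   s0  s1 
(> = start, * = accepting)

start=s0; accept=s1; s0-0->s1; s0-1->s0; s1-0->s0; s1-1->s1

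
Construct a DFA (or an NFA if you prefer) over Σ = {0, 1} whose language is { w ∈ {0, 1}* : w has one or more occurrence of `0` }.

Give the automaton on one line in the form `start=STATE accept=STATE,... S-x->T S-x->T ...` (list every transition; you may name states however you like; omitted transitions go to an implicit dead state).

start=S0 accept=S1,S2 S0-0->S1 S0-1->S0 S1-0->S2 S1-1->S1 S2-0->S2 S2-1->S2

Only the number of `0`s matters, and only up to 2. Make a chain S0 → S1 → S2 advanced by each `0` (with S2 absorbing); every other symbol self-loops. The accepting set is {S1, S2}.
A 3-state machine:
        0   1  
>  S0   S1  S0 
 * S1   S2  S1 
 * S2   S2  S2 
(> = start, * = accepting)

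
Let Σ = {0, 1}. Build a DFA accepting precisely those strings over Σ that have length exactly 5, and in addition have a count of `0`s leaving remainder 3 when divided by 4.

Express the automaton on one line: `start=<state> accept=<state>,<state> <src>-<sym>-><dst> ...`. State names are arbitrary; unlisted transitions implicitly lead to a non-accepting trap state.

Run two small machines in parallel and take their product. The first has 7 states tracking the input length, saturating at 6; the second has 4 states tracking the count of `0`s modulo 4. A product state is a pair (one from each), accepting exactly when both do.
With 22 states:
          0    1  
>  s0     s1   s2 
   s1     s3   s4 
   s2     s4   s5 
   s3     s6   s7 
   s4     s7   s8 
   s5     s8   s9 
   s6    s10  s11 
   s7    s11  s12 
   s8    s12  s13 
   s9    s13  s10 
   s10   s14  s15 
   s11   s15  s16 
   s12   s16  s17 
   s13   s17  s14 
   s14   s18  s19 
   s15   s19  s20 
 * s16   s20  s21 
   s17   s21  s18 
   s18   s21  s18 
   s19   s18  s19 
   s20   s19  s20 
   s21   s20  s21 
(> = start, * = accepting)

start=s0 accept=s16 s0-0->s1 s0-1->s2 s1-0->s3 s1-1->s4 s2-0->s4 s2-1->s5 s3-0->s6 s3-1->s7 s4-0->s7 s4-1->s8 s5-0->s8 s5-1->s9 s6-0->s10 s6-1->s11 s7-0->s11 s7-1->s12 s8-0->s12 s8-1->s13 s9-0->s13 s9-1->s10 s10-0->s14 s10-1->s15 s11-0->s15 s11-1->s16 s12-0->s16 s12-1->s17 s13-0->s17 s13-1->s14 s14-0->s18 s14-1->s19 s15-0->s19 s15-1->s20 s16-0->s20 s16-1->s21 s17-0->s21 s17-1->s18 s18-0->s21 s18-1->s18 s19-0->s18 s19-1->s19 s20-0->s19 s20-1->s20 s21-0->s20 s21-1->s21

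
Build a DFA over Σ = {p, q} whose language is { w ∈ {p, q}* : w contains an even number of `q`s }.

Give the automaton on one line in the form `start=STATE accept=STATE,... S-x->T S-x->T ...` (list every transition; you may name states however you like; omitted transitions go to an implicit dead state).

start=s0 accept=s0 s0-p->s0 s0-q->s1 s1-p->s1 s1-q->s0

The only thing that matters is how many `q`s have appeared, reduced mod 2. Use one state per residue: s0 for 0, …, s1 for 1. Reading `q` moves to the next residue; anything else stays put. s0 is accepting.
        p   q  
>* s0   s0  s1 
   s1   s1  s0 
(> = start, * = accepting)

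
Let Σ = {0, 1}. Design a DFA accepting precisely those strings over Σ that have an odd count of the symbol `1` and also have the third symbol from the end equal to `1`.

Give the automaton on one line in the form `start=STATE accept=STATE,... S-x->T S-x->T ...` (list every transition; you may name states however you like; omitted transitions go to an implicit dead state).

Build one automaton per condition and run them in lockstep. The first has 2 states tracking the count of `1`s modulo 2; the second has 15 states tracking the last 3 symbols read. A product state is a pair (one from each), accepting exactly when both do. After merging equivalent states the machine shrinks.
12 states suffice.
          0    1  
>  q0     q0   q1 
   q1     q2   q3 
   q2     q4   q5 
   q3     q6   q7 
 * q4     q8   q5 
   q5     q6   q9 
   q6     q0  q10 
 * q7    q11   q3 
   q8     q8   q5 
   q9    q11   q3 
 * q10    q2   q3 
 * q11    q4   q5 
(> = start, * = accepting)

start=q0 accept=q4,q7,q10,q11 q0-0->q0 q0-1->q1 q1-0->q2 q1-1->q3 q2-0->q4 q2-1->q5 q3-0->q6 q3-1->q7 q4-0->q8 q4-1->q5 q5-0->q6 q5-1->q9 q6-0->q0 q6-1->q10 q7-0->q11 q7-1->q3 q8-0->q8 q8-1->q5 q9-0->q11 q9-1->q3 q10-0->q2 q10-1->q3 q11-0->q4 q11-1->q5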